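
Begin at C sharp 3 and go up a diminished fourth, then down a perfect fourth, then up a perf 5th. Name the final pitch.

Up a diminished fourth from C#3: F3 (4 semitones up).
Down a perfect fourth from F3: C3 (5 semitones down).
C3 up a perfect fifth → G3 (7 semitones).

G 3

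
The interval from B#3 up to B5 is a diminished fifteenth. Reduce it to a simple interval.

Each octave removed subtracts seven from the number: 15 − 7 = 8.
That makes a diminished fifteenth a compound diminished octave — an octave plus a diminished octave.

diminished octave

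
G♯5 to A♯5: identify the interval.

G to A spans two letter names (G-A), so the interval is some kind of second.
G#5 to A#5 is 2 semitones, matching the major second exactly, so the quality is major.

major second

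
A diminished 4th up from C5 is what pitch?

Counting four letter names up from C lands on F.
Moving 4 semitones up from C5 (the size of a diminished fourth) reaches Fb5.

Fb5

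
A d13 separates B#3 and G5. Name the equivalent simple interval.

diminished sixth

Take out an octave (7 from the number): 13 − 7 = 6.
That makes a diminished thirteenth a compound diminished sixth — an octave plus a diminished sixth.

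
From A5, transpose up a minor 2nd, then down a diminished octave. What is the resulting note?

B4

Up a minor second from A5: Bb5 (1 semitone up).
A diminished octave down from Bb5 is B4.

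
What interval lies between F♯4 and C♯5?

perfect fifth

F to C spans five letter names (F-G-A-B-C), so the interval is some kind of fifth.
Counting semitones, F#4→C#5 is 7, which is the perfect fifth.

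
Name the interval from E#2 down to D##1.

Descending from E#2 to D##1 is the same interval as ascending D##1 to E#2.
D to E spans two letter names (D-E), plus an octave: a ninth.
At 13 semitones, D##1→E#2 falls one short of a major ninth: minor.
(Equivalently, a compound minor second: a minor second plus an octave.)

minor 9th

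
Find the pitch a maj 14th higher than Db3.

The fourteenth's letter: D up seven letter names plus an octave → C.
A major fourteenth spans 23 semitones, so from Db3 the target pitch is C5.

C5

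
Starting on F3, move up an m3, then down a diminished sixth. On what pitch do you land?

C#3

F3 up a minor third → Ab3 (3 semitones).
A diminished sixth down from Ab3 is C#3.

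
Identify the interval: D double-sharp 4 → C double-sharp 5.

D to C spans seven letter names (D-E-F-G-A-B-C): a seventh.
A major seventh would be 11 semitones, but D##4 to C##5 is 10 — one semitone narrower, making it a minor seventh.

m7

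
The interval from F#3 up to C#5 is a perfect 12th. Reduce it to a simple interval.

P5

Subtracting seven from the interval number removes an octave: 12 − 7 = 5.
That makes a perfect twelfth a compound perfect fifth — an octave plus a perfect fifth.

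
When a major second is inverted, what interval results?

minor seventh

The rule of nine gives the new number: 9 − 2 = 7, so a second becomes a seventh.
The quality also flips — major becomes minor — giving a minor seventh.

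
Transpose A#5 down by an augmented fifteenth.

A3

The letter stays A (same as the start), shifted two octaves down.
An augmented fifteenth spans 25 semitones, so from A#5 the target pitch is A3.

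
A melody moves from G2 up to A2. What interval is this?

M2

G to A spans two letter names (G-A) — that makes it a second of some quality.
Counting semitones, G2→A2 is 2, which is the major second.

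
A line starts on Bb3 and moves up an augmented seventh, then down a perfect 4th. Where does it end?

An augmented seventh up from Bb3 is A#4.
A perfect fourth down from A#4 is E#4.

E#4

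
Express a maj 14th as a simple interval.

M7

Subtracting seven from the interval number removes an octave: 14 − 7 = 7.
That makes a major fourteenth a compound major seventh — an octave plus a major seventh.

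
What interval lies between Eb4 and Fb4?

E to F spans two letter names (E-F), so the interval is some kind of second.
Eb4 to Fb4 is 1 semitone, a half step short of the major second (2), so this is minor.

minor second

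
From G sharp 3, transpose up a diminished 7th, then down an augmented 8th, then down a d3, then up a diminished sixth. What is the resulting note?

B double-flat 3

G#3 up a diminished seventh → F4 (9 semitones).
An augmented octave down from F4 is Fb3.
A diminished third down from Fb3 is D3.
D3 up a diminished sixth → Bbb3 (7 semitones).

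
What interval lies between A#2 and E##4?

A to E spans five letter names (A-B-C-D-E), plus an octave: a twelfth.
A#2 to E##4 spans 20 semitones — one semitone wider than the perfect twelfth (19) — giving an augmented twelfth.
(Equivalently, a compound augmented fifth: an augmented fifth plus an octave.)

augmented twelfth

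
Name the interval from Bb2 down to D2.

Descending from Bb2 to D2 is the same interval as ascending D2 to Bb2.
D to B spans six letter names (D-E-F-G-A-B): a sixth.
A major sixth would be 9 semitones, but D2 to Bb2 is 8 — one semitone narrower, making it a minor sixth.

minor sixth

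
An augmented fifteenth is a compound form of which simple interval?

Each octave removed subtracts seven from the number: 15 − 7 = 8.
That makes an augmented fifteenth a compound augmented octave — an octave plus an augmented octave.

A8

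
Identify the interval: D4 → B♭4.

D to B spans six letter names (D-E-F-G-A-B) — that makes it a sixth of some quality.
A major sixth would be 9 semitones, but D4 to Bb4 is 8 — one semitone narrower, making it a minor sixth.

minor sixth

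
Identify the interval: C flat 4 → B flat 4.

C to B spans seven letter names (C-D-E-F-G-A-B), so the interval is some kind of seventh.
Cb4 to Bb4 is 11 semitones, matching the major seventh exactly, so the quality is major.

major 7th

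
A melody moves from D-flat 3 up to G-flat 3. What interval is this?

D to G spans four letter names (D-E-F-G), so the interval is some kind of fourth.
Counting semitones, Db3→Gb3 is 5, which is the perfect fourth.

P4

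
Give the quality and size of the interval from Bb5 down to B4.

diminished octave

Descending from Bb5 to B4 is the same interval as ascending B4 to Bb5.
B to B is the same letter name, plus an octave: an octave.
The perfect octave is 12 semitones; here we have 11, one semitone narrower: diminished.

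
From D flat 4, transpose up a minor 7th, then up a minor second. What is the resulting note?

Up a minor seventh from Db4: Cb5 (10 semitones up).
Up a minor second from Cb5: Dbb5 (1 semitone up).

D double-flat 5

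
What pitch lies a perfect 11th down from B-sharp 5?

Counting four letter names plus an octave down from B lands on F.
Moving 17 semitones down from B#5 (the size of a perfect eleventh) reaches F##4.

F-double-sharp 4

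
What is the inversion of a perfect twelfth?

P4

First reduce the compound perfect twelfth to its simple form, a perfect fifth.
Inverted interval numbers add to nine, so a fifth pairs with a fourth (5 + 4 = 9).
Quality inverts too: perfect stays perfect. That makes the inversion a perfect fourth.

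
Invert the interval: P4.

P5

Inverted interval numbers add to nine, so a fourth pairs with a fifth (4 + 5 = 9).
The quality also flips — perfect stays perfect — giving a perfect fifth.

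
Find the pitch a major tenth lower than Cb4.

The tenth's letter: C down three letter names plus an octave → A.
Moving 16 semitones down from Cb4 (the size of a major tenth) reaches Abb2.

Abb2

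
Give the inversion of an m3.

Interval numbers invert to sum to nine: 3 + 6 = 9, so a third inverts to a sixth.
The quality also flips — minor becomes major — giving a major sixth.

M6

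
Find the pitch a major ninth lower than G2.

Counting two letter names plus an octave down from G lands on F.
Moving 14 semitones down from G2 (the size of a major ninth) reaches F1.

F1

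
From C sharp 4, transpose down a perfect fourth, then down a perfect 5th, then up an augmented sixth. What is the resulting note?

A double-sharp 3

Down a perfect fourth from C#4: G#3 (5 semitones down).
Down a perfect fifth from G#3: C#3 (7 semitones down).
Up an augmented sixth from C#3: A##3 (10 semitones up).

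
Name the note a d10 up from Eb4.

Gbb5

Three letters up from E (plus an octave) reaches G.
Moving 14 semitones up from Eb4 (the size of a diminished tenth) reaches Gbb5.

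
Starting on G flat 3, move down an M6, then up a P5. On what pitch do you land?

F flat 3

Gb3 down a major sixth → Bbb2 (9 semitones).
Up a perfect fifth from Bbb2: Fb3 (7 semitones up).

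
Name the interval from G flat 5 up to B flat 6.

major tenth

G to B spans three letter names (G-A-B), plus an octave, so the interval is some kind of tenth.
Counting semitones, Gb5→Bb6 is 16, which is the major tenth.
(Equivalently, a compound major third: a major third plus an octave.)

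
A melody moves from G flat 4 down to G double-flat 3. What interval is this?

Descending from Gb4 to Gbb3 is the same interval as ascending Gbb3 to Gb4.
G to G is the same letter name, plus an octave — that makes it an octave of some quality.
Gbb3 to Gb4 spans 13 semitones — one semitone wider than the perfect octave (12) — giving an augmented octave.

augmented octave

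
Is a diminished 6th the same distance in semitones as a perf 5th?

Yes

A diminished sixth = 7 semitones = a perfect fifth; enharmonically equal.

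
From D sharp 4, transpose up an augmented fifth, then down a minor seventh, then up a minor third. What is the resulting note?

D double-sharp 4

An augmented fifth up from D#4 is A##4.
A##4 down a minor seventh → B##3 (10 semitones).
B##3 up a minor third → D##4 (3 semitones).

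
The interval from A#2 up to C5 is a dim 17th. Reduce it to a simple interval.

Each octave removed subtracts seven from the number: 17 − 14 = 3.
Quality carries through unchanged, so the simple form is a diminished third.

diminished third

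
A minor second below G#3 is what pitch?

F##3

The second takes the letter from G down to F.
A minor second spans 1 semitone, so from G#3 the target pitch is F##3.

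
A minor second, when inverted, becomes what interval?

major 7th

The rule of nine gives the new number: 9 − 2 = 7, so a second becomes a seventh.
The quality also flips — minor becomes major — giving a major seventh.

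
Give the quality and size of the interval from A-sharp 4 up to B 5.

A to B spans two letter names (A-B), plus an octave, so the interval is some kind of ninth.
A major ninth would be 14 semitones, but A#4 to B5 is 13 — one semitone narrower, making it a minor ninth.
(Equivalently, a compound minor second: a minor second plus an octave.)

minor 9th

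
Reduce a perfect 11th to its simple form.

Subtracting seven from the interval number removes an octave: 11 − 7 = 4.
Quality carries through unchanged, so the simple form is a perfect fourth.

perfect 4th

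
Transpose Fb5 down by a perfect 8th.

An octave keeps the letter name F, an octave down from F.
A perfect octave is 12 semitones; 12 semitones down from Fb5 gives Fb4.

Fb4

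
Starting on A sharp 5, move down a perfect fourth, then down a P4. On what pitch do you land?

Down a perfect fourth from A#5: E#5 (5 semitones down).
Down a perfect fourth from E#5: B#4 (5 semitones down).

B sharp 4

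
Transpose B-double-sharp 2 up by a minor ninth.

The ninth's letter: B up two letter names plus an octave → C.
A minor ninth spans 13 semitones, so from B##2 the target pitch is C##4.

C-double-sharp 4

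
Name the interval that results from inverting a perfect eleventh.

perfect fifth

First reduce the compound perfect eleventh to its simple form, a perfect fourth.
Interval numbers invert to sum to nine: 4 + 5 = 9, so a fourth inverts to a fifth.
Quality inverts too: perfect stays perfect. That makes the inversion a perfect fifth.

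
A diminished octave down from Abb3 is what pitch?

The letter stays A (same as the start), shifted an octave down.
Moving 11 semitones down from Abb3 (the size of a diminished octave) reaches Ab2.

Ab2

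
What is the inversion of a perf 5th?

The rule of nine gives the new number: 9 − 5 = 4, so a fifth becomes a fourth.
Quality inverts too: perfect stays perfect. That makes the inversion a perfect fourth.

perfect 4th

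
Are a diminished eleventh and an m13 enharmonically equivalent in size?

No

A diminished eleventh spans 16 semitones; a minor thirteenth spans 20 semitones. They differ by 4.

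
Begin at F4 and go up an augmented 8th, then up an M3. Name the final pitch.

Up an augmented octave from F4: F#5 (13 semitones up).
Up a major third from F#5: A#5 (4 semitones up).

A#5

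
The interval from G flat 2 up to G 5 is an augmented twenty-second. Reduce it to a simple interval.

Take out 2 octaves (14 from the number): 22 − 14 = 8.
So an augmented twenty-second is 2 octaves plus an augmented octave. The quality is unchanged.

augmented 8th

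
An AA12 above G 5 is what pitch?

D-double-sharp 7

The twelfth's letter: G up five letter names plus an octave → D.
A doubly augmented twelfth is 21 semitones; 21 semitones up from G5 gives D##7.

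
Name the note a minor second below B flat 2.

A 2

The second takes the letter from B down to A.
A minor second spans 1 semitone, so from Bb2 the target pitch is A2.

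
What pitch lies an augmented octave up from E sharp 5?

E double-sharp 6

An octave keeps the letter name E, an octave up from E.
An augmented octave is 13 semitones; 13 semitones up from E#5 gives E##6.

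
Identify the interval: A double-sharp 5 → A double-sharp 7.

A to A is the same letter name, plus 2 octaves — that makes it a fifteenth of some quality.
The perfect fifteenth spans 24 semitones, and A##5 to A##7 is exactly 24 semitones — so this is a perfect fifteenth.
(Equivalently, a compound perfect octave: a perfect octave plus an octave.)

perfect 15th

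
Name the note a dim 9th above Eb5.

Fbb6

Two letters up from E (plus an octave) reaches F.
Moving 12 semitones up from Eb5 (the size of a diminished ninth) reaches Fbb6.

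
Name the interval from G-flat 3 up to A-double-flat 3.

minor 2nd

G to A spans two letter names (G-A): a second.
Gb3 to Abb3 is 1 semitone, a half step short of the major second (2), so this is minor.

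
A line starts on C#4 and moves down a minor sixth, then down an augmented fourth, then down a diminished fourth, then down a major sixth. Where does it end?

A#1

A minor sixth down from C#4 is E#3.
E#3 down an augmented fourth → B2 (6 semitones).
A diminished fourth down from B2 is F##2.
A major sixth down from F##2 is A#1.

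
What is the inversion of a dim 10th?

A6

First reduce the compound diminished tenth to its simple form, a diminished third.
The rule of nine gives the new number: 9 − 3 = 6, so a third becomes a sixth.
Quality inverts too: diminished becomes augmented. That makes the inversion an augmented sixth.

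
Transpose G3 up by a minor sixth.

Eb4

Six letter names up from G: E.
Moving 8 semitones up from G3 (the size of a minor sixth) reaches Eb4.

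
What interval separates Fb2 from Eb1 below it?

minor 9th

Descending from Fb2 to Eb1 is the same interval as ascending Eb1 to Fb2.
E to F spans two letter names (E-F), plus an octave — that makes it a ninth of some quality.
At 13 semitones, Eb1→Fb2 falls one short of a major ninth: minor.
(Equivalently, a compound minor second: a minor second plus an octave.)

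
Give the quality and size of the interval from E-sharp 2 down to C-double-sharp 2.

minor third

Descending from E#2 to C##2 is the same interval as ascending C##2 to E#2.
C to E spans three letter names (C-D-E), so the interval is some kind of third.
At 3 semitones, C##2→E#2 falls one short of a major third: minor.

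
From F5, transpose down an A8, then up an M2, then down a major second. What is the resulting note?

An augmented octave down from F5 is Fb4.
A major second up from Fb4 is Gb4.
Down a major second from Gb4: Fb4 (2 semitones down).

Fb4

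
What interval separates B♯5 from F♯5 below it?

Descending from B#5 to F#5 is the same interval as ascending F#5 to B#5.
F to B spans four letter names (F-G-A-B) — that makes it a fourth of some quality.
A perfect fourth would be 5 semitones; F#5 to B#5 is 6, one semitone wider, so the interval is augmented.

A4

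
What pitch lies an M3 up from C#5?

E#5

Three letter names up from C: E.
Moving 4 semitones up from C#5 (the size of a major third) reaches E#5.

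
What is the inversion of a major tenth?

minor sixth

First reduce the compound major tenth to its simple form, a major third.
Inverted interval numbers add to nine, so a third pairs with a sixth (3 + 6 = 9).
And major becomes minor under inversion, so we get a minor sixth.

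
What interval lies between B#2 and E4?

diminished 11th

B to E spans four letter names (B-C-D-E), plus an octave: an eleventh.
The perfect eleventh is 17 semitones; here we have 16, one semitone narrower: diminished.
(Equivalently, a compound diminished fourth: a diminished fourth plus an octave.)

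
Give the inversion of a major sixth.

The rule of nine gives the new number: 9 − 6 = 3, so a sixth becomes a third.
And major becomes minor under inversion, so we get a minor third.

minor third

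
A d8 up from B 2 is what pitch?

The letter stays B (same as the start), shifted an octave up.
Moving 11 semitones up from B2 (the size of a diminished octave) reaches Bb3.

B flat 3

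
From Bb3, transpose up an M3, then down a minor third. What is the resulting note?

B3

A major third up from Bb3 is D4.
A minor third down from D4 is B3.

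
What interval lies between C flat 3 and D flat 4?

major ninth

C to D spans two letter names (C-D), plus an octave — that makes it a ninth of some quality.
Counting semitones, Cb3→Db4 is 14, which is the major ninth.
(Equivalently, a compound major second: a major second plus an octave.)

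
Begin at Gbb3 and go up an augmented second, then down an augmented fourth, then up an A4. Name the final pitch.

Ab3

Up an augmented second from Gbb3: Ab3 (3 semitones up).
Ab3 down an augmented fourth → Ebb3 (6 semitones).
Ebb3 up an augmented fourth → Ab3 (6 semitones).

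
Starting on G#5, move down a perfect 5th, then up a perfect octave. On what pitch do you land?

C#6

G#5 down a perfect fifth → C#5 (7 semitones).
A perfect octave up from C#5 is C#6.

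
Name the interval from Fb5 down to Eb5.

Descending from Fb5 to Eb5 is the same interval as ascending Eb5 to Fb5.
E to F spans two letter names (E-F): a second.
A major second would be 2 semitones, but Eb5 to Fb5 is 1 — one semitone narrower, making it a minor second.

minor second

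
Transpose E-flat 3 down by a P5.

A-flat 2

Five letter names down from E: A.
A perfect fifth spans 7 semitones, so from Eb3 the target pitch is Ab2.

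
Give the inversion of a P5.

The rule of nine gives the new number: 9 − 5 = 4, so a fifth becomes a fourth.
And perfect stays perfect under inversion, so we get a perfect fourth.

perfect fourth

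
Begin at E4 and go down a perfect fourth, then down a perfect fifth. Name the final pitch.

Down a perfect fourth from E4: B3 (5 semitones down).
Down a perfect fifth from B3: E3 (7 semitones down).

E3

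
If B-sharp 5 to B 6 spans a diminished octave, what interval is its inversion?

A1

Inverted interval numbers add to nine, so an octave pairs with a unison (8 + 1 = 9).
And diminished becomes augmented under inversion, so we get an augmented unison.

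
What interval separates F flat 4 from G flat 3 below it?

Descending from Fb4 to Gb3 is the same interval as ascending Gb3 to Fb4.
G to F spans seven letter names (G-A-B-C-D-E-F) — that makes it a seventh of some quality.
Gb3 to Fb4 is 10 semitones, a half step short of the major seventh (11), so this is minor.

minor seventh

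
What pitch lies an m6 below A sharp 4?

C double-sharp 4

The sixth takes the letter from A down to C.
Moving 8 semitones down from A#4 (the size of a minor sixth) reaches C##4.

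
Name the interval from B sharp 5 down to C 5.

augmented seventh

Descending from B#5 to C5 is the same interval as ascending C5 to B#5.
C to B spans seven letter names (C-D-E-F-G-A-B): a seventh.
A major seventh would be 11 semitones; C5 to B#5 is 12, one semitone wider, so the interval is augmented.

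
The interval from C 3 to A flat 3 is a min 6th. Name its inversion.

major third

Inverted interval numbers add to nine, so a sixth pairs with a third (6 + 3 = 9).
And minor becomes major under inversion, so we get a major third.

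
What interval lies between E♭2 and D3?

E to D spans seven letter names (E-F-G-A-B-C-D): a seventh.
Counting semitones, Eb2→D3 is 11, which is the major seventh.

major seventh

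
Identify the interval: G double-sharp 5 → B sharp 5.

minor third

G to B spans three letter names (G-A-B), so the interval is some kind of third.
At 3 semitones, G##5→B#5 falls one short of a major third: minor.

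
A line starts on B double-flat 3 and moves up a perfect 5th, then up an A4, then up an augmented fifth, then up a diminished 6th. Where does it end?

A perfect fifth up from Bbb3 is Fb4.
Fb4 up an augmented fourth → Bb4 (6 semitones).
An augmented fifth up from Bb4 is F#5.
A diminished sixth up from F#5 is Db6.

D flat 6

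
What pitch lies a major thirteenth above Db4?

Bb5

Six letters up from D (plus an octave) reaches B.
A major thirteenth is 21 semitones; 21 semitones up from Db4 gives Bb5.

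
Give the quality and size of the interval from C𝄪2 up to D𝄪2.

major 2nd

C to D spans two letter names (C-D) — that makes it a second of some quality.
Counting semitones, C##2→D##2 is 2, which is the major second.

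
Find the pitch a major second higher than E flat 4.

Counting two letter names up from E lands on F.
A major second is 2 semitones; 2 semitones up from Eb4 gives F4.

F 4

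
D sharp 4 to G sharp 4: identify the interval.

perfect fourth

D to G spans four letter names (D-E-F-G) — that makes it a fourth of some quality.
Counting semitones, D#4→G#4 is 5, which is the perfect fourth.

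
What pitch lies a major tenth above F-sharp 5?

Counting three letter names plus an octave up from F lands on A.
A major tenth is 16 semitones; 16 semitones up from F#5 gives A#6.

A-sharp 6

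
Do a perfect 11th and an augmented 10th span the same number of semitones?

Both span 17 semitones: a perfect eleventh and an augmented tenth are the same chromatic distance.

Yes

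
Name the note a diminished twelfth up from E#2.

B3

Five letters up from E (plus an octave) reaches B.
Moving 18 semitones up from E#2 (the size of a diminished twelfth) reaches B3.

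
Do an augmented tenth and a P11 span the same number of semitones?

An augmented tenth = 17 semitones = a perfect eleventh; enharmonically equal.

Yes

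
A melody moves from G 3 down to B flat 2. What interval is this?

major sixth

Descending from G3 to Bb2 is the same interval as ascending Bb2 to G3.
B to G spans six letter names (B-C-D-E-F-G) — that makes it a sixth of some quality.
Counting semitones, Bb2→G3 is 9, which is the major sixth.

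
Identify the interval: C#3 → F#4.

C to F spans four letter names (C-D-E-F), plus an octave — that makes it an eleventh of some quality.
Counting semitones, C#3→F#4 is 17, which is the perfect eleventh.
(Equivalently, a compound perfect fourth: a perfect fourth plus an octave.)

P11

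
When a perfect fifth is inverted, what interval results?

Inverted interval numbers add to nine, so a fifth pairs with a fourth (5 + 4 = 9).
The quality also flips — perfect stays perfect — giving a perfect fourth.

perfect fourth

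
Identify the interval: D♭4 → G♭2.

Descending from Db4 to Gb2 is the same interval as ascending Gb2 to Db4.
G to D spans five letter names (G-A-B-C-D), plus an octave, so the interval is some kind of twelfth.
The perfect twelfth spans 19 semitones, and Gb2 to Db4 is exactly 19 semitones — so this is a perfect twelfth.
(Equivalently, a compound perfect fifth: a perfect fifth plus an octave.)

perfect twelfth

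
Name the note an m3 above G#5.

The third takes the letter from G up to B.
A minor third is 3 semitones; 3 semitones up from G#5 gives B5.

B5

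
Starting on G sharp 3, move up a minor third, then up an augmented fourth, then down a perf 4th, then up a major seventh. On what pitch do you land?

A double-sharp 4

G#3 up a minor third → B3 (3 semitones).
B3 up an augmented fourth → E#4 (6 semitones).
Down a perfect fourth from E#4: B#3 (5 semitones down).
B#3 up a major seventh → A##4 (11 semitones).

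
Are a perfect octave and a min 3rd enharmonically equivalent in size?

No

A perfect octave spans 12 semitones; a minor third spans 3 semitones. They differ by 9.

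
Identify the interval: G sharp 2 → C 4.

G to C spans four letter names (G-A-B-C), plus an octave — that makes it an eleventh of some quality.
G#2 to C4 spans 16 semitones — one semitone narrower than the perfect eleventh (17) — giving a diminished eleventh.
(Equivalently, a compound diminished fourth: a diminished fourth plus an octave.)

diminished eleventh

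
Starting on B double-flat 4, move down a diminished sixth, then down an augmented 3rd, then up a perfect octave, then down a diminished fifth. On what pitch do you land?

E flat 4

Bbb4 down a diminished sixth → D4 (7 semitones).
D4 down an augmented third → Bbb3 (5 semitones).
Up a perfect octave from Bbb3: Bbb4 (12 semitones up).
A diminished fifth down from Bbb4 is Eb4.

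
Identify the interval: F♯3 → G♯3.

F to G spans two letter names (F-G): a second.
Counting semitones, F#3→G#3 is 2, which is the major second.

major 2nd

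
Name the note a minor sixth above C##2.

Six letter names up from C: A.
A minor sixth is 8 semitones; 8 semitones up from C##2 gives A#2.

A#2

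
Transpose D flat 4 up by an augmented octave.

The letter stays D (same as the start), shifted an octave up.
Moving 13 semitones up from Db4 (the size of an augmented octave) reaches D5.

D 5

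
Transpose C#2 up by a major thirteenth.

A#3

The thirteenth's letter: C up six letter names plus an octave → A.
A major thirteenth spans 21 semitones, so from C#2 the target pitch is A#3.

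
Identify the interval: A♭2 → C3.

A to C spans three letter names (A-B-C), so the interval is some kind of third.
Counting semitones, Ab2→C3 is 4, which is the major third.

M3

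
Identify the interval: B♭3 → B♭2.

Descending from Bb3 to Bb2 is the same interval as ascending Bb2 to Bb3.
B to B is the same letter name, plus an octave — that makes it an octave of some quality.
The perfect octave spans 12 semitones, and Bb2 to Bb3 is exactly 12 semitones — so this is a perfect octave.

perfect octave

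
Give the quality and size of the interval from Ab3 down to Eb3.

perfect fourth

Descending from Ab3 to Eb3 is the same interval as ascending Eb3 to Ab3.
E to A spans four letter names (E-F-G-A): a fourth.
Eb3 to Ab3 is 5 semitones, matching the perfect fourth exactly, so the quality is perfect.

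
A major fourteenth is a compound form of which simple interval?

Each octave removed subtracts seven from the number: 14 − 7 = 7.
That makes a major fourteenth a compound major seventh — an octave plus a major seventh.

major seventh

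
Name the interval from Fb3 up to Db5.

M13

F to D spans six letter names (F-G-A-B-C-D), plus an octave — that makes it a thirteenth of some quality.
Fb3 to Db5 is 21 semitones, matching the major thirteenth exactly, so the quality is major.
(Equivalently, a compound major sixth: a major sixth plus an octave.)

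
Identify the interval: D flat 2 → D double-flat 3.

diminished octave

D to D is the same letter name, plus an octave — that makes it an octave of some quality.
The perfect octave is 12 semitones; here we have 11, one semitone narrower: diminished.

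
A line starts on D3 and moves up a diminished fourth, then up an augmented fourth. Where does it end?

C4

A diminished fourth up from D3 is Gb3.
An augmented fourth up from Gb3 is C4.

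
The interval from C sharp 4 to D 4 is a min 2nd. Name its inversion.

The rule of nine gives the new number: 9 − 2 = 7, so a second becomes a seventh.
Quality inverts too: minor becomes major. That makes the inversion a major seventh.

M7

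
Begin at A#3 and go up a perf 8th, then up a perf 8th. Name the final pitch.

A#5

Up a perfect octave from A#3: A#4 (12 semitones up).
Up a perfect octave from A#4: A#5 (12 semitones up).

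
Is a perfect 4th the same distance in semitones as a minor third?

A perfect fourth is 5 semitones but a minor third is 3 semitones — different sizes.

No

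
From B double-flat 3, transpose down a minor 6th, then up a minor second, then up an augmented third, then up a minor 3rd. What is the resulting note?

B flat 3

A minor sixth down from Bbb3 is Db3.
A minor second up from Db3 is Ebb3.
Ebb3 up an augmented third → G3 (5 semitones).
Up a minor third from G3: Bb3 (3 semitones up).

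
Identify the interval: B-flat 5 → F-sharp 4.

diminished 11th

Descending from Bb5 to F#4 is the same interval as ascending F#4 to Bb5.
F to B spans four letter names (F-G-A-B), plus an octave — that makes it an eleventh of some quality.
The perfect eleventh is 17 semitones; here we have 16, one semitone narrower: diminished.
(Equivalently, a compound diminished fourth: a diminished fourth plus an octave.)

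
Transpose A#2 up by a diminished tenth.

C4

The tenth's letter: A up three letter names plus an octave → C.
A diminished tenth spans 14 semitones, so from A#2 the target pitch is C4.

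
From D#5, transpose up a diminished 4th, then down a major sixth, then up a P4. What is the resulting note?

Eb5

A diminished fourth up from D#5 is G5.
Down a major sixth from G5: Bb4 (9 semitones down).
Bb4 up a perfect fourth → Eb5 (5 semitones).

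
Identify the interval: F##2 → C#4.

F to C spans five letter names (F-G-A-B-C), plus an octave: a twelfth.
The perfect twelfth is 19 semitones; here we have 18, one semitone narrower: diminished.
(Equivalently, a compound diminished fifth: a diminished fifth plus an octave.)

diminished 12th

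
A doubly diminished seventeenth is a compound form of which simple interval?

Each octave removed subtracts seven from the number: 17 − 14 = 3.
That makes a doubly diminished seventeenth a compound doubly diminished third — 2 octaves plus a doubly diminished third.

doubly diminished third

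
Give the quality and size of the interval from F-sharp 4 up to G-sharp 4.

F to G spans two letter names (F-G) — that makes it a second of some quality.
F#4 to G#4 is 2 semitones, matching the major second exactly, so the quality is major.

major second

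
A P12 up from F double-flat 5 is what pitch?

C double-flat 7

Five letters up from F (plus an octave) reaches C.
A perfect twelfth spans 19 semitones, so from Fbb5 the target pitch is Cbb7.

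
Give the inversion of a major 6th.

m3

Interval numbers invert to sum to nine: 6 + 3 = 9, so a sixth inverts to a third.
The quality also flips — major becomes minor — giving a minor third.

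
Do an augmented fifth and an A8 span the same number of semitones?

No

8 semitones (augmented fifth) vs 13 semitones (augmented octave): not equal.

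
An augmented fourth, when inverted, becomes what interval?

d5

Interval numbers invert to sum to nine: 4 + 5 = 9, so a fourth inverts to a fifth.
And augmented becomes diminished under inversion, so we get a diminished fifth.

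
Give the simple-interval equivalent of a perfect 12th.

Each octave removed subtracts seven from the number: 12 − 7 = 5.
Quality carries through unchanged, so the simple form is a perfect fifth.

perfect 5th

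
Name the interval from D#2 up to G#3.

D to G spans four letter names (D-E-F-G), plus an octave — that makes it an eleventh of some quality.
D#2 to G#3 is 17 semitones, matching the perfect eleventh exactly, so the quality is perfect.
(Equivalently, a compound perfect fourth: a perfect fourth plus an octave.)

P11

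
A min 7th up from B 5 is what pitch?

A 6

The seventh takes the letter from B up to A.
Moving 10 semitones up from B5 (the size of a minor seventh) reaches A6.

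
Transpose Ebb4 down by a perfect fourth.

Counting four letter names down from E lands on B.
Moving 5 semitones down from Ebb4 (the size of a perfect fourth) reaches Bbb3.

Bbb3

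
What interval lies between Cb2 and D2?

C to D spans two letter names (C-D): a second.
Cb2 to D2 spans 3 semitones — one semitone wider than the major second (2) — giving an augmented second.

augmented second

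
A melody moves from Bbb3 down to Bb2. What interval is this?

Descending from Bbb3 to Bb2 is the same interval as ascending Bb2 to Bbb3.
B to B is the same letter name, plus an octave — that makes it an octave of some quality.
Bb2 to Bbb3 spans 11 semitones — one semitone narrower than the perfect octave (12) — giving a diminished octave.

diminished 8th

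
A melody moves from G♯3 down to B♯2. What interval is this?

Descending from G#3 to B#2 is the same interval as ascending B#2 to G#3.
B to G spans six letter names (B-C-D-E-F-G), so the interval is some kind of sixth.
A major sixth would be 9 semitones, but B#2 to G#3 is 8 — one semitone narrower, making it a minor sixth.

minor 6th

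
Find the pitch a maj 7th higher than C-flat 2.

The seventh takes the letter from C up to B.
Moving 11 semitones up from Cb2 (the size of a major seventh) reaches Bb2.

B-flat 2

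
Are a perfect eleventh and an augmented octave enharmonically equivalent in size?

No

A perfect eleventh spans 17 semitones; an augmented octave spans 13 semitones. They differ by 4.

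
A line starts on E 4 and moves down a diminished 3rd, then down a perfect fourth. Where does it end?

A diminished third down from E4 is C##4.
A perfect fourth down from C##4 is G##3.

G double-sharp 3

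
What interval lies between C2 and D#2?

A2

C to D spans two letter names (C-D) — that makes it a second of some quality.
C2 to D#2 spans 3 semitones — one semitone wider than the major second (2) — giving an augmented second.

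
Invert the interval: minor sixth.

Inverted interval numbers add to nine, so a sixth pairs with a third (6 + 3 = 9).
The quality also flips — minor becomes major — giving a major third.

major third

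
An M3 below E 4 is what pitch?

C 4

Counting three letter names down from E lands on C.
Moving 4 semitones down from E4 (the size of a major third) reaches C4.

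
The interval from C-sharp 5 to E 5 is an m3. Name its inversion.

The rule of nine gives the new number: 9 − 3 = 6, so a third becomes a sixth.
And minor becomes major under inversion, so we get a major sixth.

major sixth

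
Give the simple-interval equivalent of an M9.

Take out an octave (7 from the number): 9 − 7 = 2.
Quality carries through unchanged, so the simple form is a major second.

M2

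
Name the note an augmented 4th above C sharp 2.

F double-sharp 2

Four letter names up from C: F.
An augmented fourth is 6 semitones; 6 semitones up from C#2 gives F##2.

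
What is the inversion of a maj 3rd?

The rule of nine gives the new number: 9 − 3 = 6, so a third becomes a sixth.
The quality also flips — major becomes minor — giving a minor sixth.

minor sixth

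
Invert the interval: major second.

minor seventh

Inverted interval numbers add to nine, so a second pairs with a seventh (2 + 7 = 9).
Quality inverts too: major becomes minor. That makes the inversion a minor seventh.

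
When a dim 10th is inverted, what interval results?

augmented 6th

First reduce the compound diminished tenth to its simple form, a diminished third.
Inverted interval numbers add to nine, so a third pairs with a sixth (3 + 6 = 9).
And diminished becomes augmented under inversion, so we get an augmented sixth.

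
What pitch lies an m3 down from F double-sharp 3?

D double-sharp 3

The third takes the letter from F down to D.
A minor third is 3 semitones; 3 semitones down from F##3 gives D##3.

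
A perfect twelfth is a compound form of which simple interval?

Take out an octave (7 from the number): 12 − 7 = 5.
Quality carries through unchanged, so the simple form is a perfect fifth.

P5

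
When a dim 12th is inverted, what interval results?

augmented 4th

First reduce the compound diminished twelfth to its simple form, a diminished fifth.
Interval numbers invert to sum to nine: 5 + 4 = 9, so a fifth inverts to a fourth.
The quality also flips — diminished becomes augmented — giving an augmented fourth.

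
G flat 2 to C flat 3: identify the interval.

perfect 4th

G to C spans four letter names (G-A-B-C): a fourth.
Gb2 to Cb3 is 5 semitones, matching the perfect fourth exactly, so the quality is perfect.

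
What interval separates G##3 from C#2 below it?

Descending from G##3 to C#2 is the same interval as ascending C#2 to G##3.
C to G spans five letter names (C-D-E-F-G), plus an octave: a twelfth.
A perfect twelfth would be 19 semitones; C#2 to G##3 is 20, one semitone wider, so the interval is augmented.
(Equivalently, a compound augmented fifth: an augmented fifth plus an octave.)

augmented twelfth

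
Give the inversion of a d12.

A4

First reduce the compound diminished twelfth to its simple form, a diminished fifth.
Interval numbers invert to sum to nine: 5 + 4 = 9, so a fifth inverts to a fourth.
Quality inverts too: diminished becomes augmented. That makes the inversion an augmented fourth.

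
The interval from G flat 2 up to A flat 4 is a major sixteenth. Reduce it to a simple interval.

Subtracting seven from the interval number removes an octave: 16 − 14 = 2.
So a major sixteenth is 2 octaves plus a major second. The quality is unchanged.

M2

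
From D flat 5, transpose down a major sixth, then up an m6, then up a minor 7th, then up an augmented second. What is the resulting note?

A major sixth down from Db5 is Fb4.
A minor sixth up from Fb4 is Dbb5.
Up a minor seventh from Dbb5: Cbb6 (10 semitones up).
Cbb6 up an augmented second → Db6 (3 semitones).

D flat 6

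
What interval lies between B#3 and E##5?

B to E spans four letter names (B-C-D-E), plus an octave: an eleventh.
The perfect eleventh is 17 semitones; here we have 18, one semitone wider: augmented.
(Equivalently, a compound augmented fourth: an augmented fourth plus an octave.)

augmented eleventh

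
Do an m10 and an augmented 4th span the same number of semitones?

No

A minor tenth spans 15 semitones; an augmented fourth spans 6 semitones. They differ by 9.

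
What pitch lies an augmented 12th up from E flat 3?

B 4

Five letters up from E (plus an octave) reaches B.
Moving 20 semitones up from Eb3 (the size of an augmented twelfth) reaches B4.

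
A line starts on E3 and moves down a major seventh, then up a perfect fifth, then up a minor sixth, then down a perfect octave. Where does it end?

Ab2

E3 down a major seventh → F2 (11 semitones).
Up a perfect fifth from F2: C3 (7 semitones up).
A minor sixth up from C3 is Ab3.
Ab3 down a perfect octave → Ab2 (12 semitones).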